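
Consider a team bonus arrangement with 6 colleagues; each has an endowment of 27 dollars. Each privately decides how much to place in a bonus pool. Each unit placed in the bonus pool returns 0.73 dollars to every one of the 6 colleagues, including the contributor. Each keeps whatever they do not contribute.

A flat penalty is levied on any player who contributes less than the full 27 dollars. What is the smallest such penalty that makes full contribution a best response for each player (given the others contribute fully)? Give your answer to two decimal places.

Given the others contribute fully, the best deviation is to contribute 0 (any partial contribution still incurs the fine and gives up units whose private return 0.73 is below 1).
Deviating from 27 to 0 saves 27 dollars but forfeits the deviator's share of the drop in the bonus pool: 0.73 × 27 = 19.71.
So the deviation gain is 27 − 19.71 = 7.29, and the fine must be at least 7.29 dollars to wipe it out.

7.29 dollars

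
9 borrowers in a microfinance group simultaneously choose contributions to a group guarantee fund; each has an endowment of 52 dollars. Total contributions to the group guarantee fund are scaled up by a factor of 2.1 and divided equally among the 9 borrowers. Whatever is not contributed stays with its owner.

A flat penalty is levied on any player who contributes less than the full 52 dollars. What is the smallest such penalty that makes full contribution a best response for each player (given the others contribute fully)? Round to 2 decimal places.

Given the others contribute fully, the best deviation is to contribute 0 (any partial contribution still incurs the fine and gives up units whose private return 0.2333 is below 1).
Deviating from 52 to 0 saves 52 dollars but forfeits the deviator's share of the drop in the group guarantee fund: 2.1/9 × 52 = 12.13.
So the deviation gain is 52 − 12.13 = 39.87, and the fine must be at least 39.87 dollars to wipe it out.

39.87 dollars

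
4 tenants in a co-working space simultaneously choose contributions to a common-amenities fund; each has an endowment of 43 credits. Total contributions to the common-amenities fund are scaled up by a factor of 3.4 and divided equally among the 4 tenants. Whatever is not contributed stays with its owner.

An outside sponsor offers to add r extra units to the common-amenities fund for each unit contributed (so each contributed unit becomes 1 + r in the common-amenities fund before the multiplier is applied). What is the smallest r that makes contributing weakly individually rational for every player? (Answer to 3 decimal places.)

0.176

With matching at rate r, one contributed unit becomes (1 + r) in the common-amenities fund and returns 3.4 × (1 + r) / 4 to the contributor.
Setting this equal to 1: 1 + r = 4/3.4 = 1.1765.
So the minimum matching rate is r = 1.1765 − 1 = 0.176.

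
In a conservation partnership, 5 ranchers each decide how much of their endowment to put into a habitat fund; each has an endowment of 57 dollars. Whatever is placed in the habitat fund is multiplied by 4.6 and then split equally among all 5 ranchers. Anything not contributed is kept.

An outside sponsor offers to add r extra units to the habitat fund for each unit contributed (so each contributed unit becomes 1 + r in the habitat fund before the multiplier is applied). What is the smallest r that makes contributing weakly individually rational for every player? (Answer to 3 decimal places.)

With matching at rate r, one contributed unit becomes (1 + r) in the habitat fund and returns 4.6 × (1 + r) / 5 to the contributor.
Setting this equal to 1: 1 + r = 5/4.6 = 1.0870.
So the minimum matching rate is r = 1.0870 − 1 = 0.087.

0.087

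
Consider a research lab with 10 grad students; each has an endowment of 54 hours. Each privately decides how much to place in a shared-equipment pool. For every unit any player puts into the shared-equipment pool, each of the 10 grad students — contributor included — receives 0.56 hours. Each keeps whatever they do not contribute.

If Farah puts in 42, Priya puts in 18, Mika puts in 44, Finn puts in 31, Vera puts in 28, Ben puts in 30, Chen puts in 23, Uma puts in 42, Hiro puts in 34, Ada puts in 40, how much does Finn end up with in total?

208.92 hours

Total contributed: 42 + 18 + 44 + 31 + 28 + 30 + 23 + 42 + 34 + 40 = 332.
Each receives 0.56 × 332 = 185.92 from the shared-equipment pool.
Finn keeps 54 − 31 = 23, so Finn's payoff is 23 + 185.92 = 208.92.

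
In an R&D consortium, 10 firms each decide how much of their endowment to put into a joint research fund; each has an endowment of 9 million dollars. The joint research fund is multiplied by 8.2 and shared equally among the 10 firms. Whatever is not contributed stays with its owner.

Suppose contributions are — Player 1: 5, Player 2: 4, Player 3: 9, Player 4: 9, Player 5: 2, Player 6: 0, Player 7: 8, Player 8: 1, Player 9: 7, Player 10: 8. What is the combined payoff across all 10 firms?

471.60 million dollars

Total contributed: 5 + 4 + 9 + 9 + 2 + 0 + 8 + 1 + 7 + 8 = 53; total kept: 10 × 9 − 53 = 37.
The joint research fund pays out 8.2 × 53 = 434.60 in aggregate.
Group total = 37 + 434.60 = 471.60.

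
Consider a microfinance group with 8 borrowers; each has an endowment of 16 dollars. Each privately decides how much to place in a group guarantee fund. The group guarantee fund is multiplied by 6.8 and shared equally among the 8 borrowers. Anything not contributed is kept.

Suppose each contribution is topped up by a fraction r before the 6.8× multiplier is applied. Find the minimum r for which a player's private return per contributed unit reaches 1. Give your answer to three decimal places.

With matching at rate r, one contributed unit becomes (1 + r) in the group guarantee fund and returns 6.8 × (1 + r) / 8 to the contributor.
Setting this equal to 1: 1 + r = 8/6.8 = 1.1765.
So the minimum matching rate is r = 1.1765 − 1 = 0.176.

0.176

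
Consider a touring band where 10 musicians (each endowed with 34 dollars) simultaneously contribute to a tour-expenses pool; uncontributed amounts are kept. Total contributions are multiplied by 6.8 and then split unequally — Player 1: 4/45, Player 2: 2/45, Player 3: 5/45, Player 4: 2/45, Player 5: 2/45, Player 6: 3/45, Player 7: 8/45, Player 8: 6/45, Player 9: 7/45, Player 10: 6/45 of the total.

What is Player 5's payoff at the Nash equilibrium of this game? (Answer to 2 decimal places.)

Player j's private return per contributed unit is 6.8 × (j's share). Contributing is weakly dominant for j when that share is at least 1/6.8 = 0.1471, and contributing 0 is dominant otherwise.
The shares above 0.1471 belong to Player 7 and Player 9, contributing 34 each; the remaining 8 contribute 0. Total contributed: 68.
Player 5 keeps 34 and receives 6.8 × 68 × 2/45 = 20.55 from the tour-expenses pool, for a payoff of 54.55.

54.55 dollars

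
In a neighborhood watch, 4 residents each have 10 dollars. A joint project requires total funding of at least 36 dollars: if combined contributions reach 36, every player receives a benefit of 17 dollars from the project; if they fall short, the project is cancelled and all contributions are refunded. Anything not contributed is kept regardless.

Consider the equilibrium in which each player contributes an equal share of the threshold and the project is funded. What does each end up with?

Equal share of the threshold: 36/4 = 9.
At this profile no one gains by cutting their contribution: any cut drops the total below 36, the project is cancelled, contributions are refunded, and the deviator ends with 10, which is less than 10 − 9 + 17 = 18. Contributing more than 9 just wastes the excess. So contributing exactly 9 is a best response.
Each player's payoff: 10 − 9 + 17 = 18.

18 dollars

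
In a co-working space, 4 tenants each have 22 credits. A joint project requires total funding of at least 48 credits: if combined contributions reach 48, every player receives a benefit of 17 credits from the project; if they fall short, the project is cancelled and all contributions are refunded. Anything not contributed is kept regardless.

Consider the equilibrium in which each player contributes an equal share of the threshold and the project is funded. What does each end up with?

Equal share of the threshold: 48/4 = 12.
At this profile no one gains by cutting their contribution: any cut drops the total below 48, the project is cancelled, contributions are refunded, and the deviator ends with 22, which is less than 22 − 12 + 17 = 27. Contributing more than 12 just wastes the excess. So contributing exactly 12 is a best response.
Each player's payoff: 22 − 12 + 17 = 27.

27 credits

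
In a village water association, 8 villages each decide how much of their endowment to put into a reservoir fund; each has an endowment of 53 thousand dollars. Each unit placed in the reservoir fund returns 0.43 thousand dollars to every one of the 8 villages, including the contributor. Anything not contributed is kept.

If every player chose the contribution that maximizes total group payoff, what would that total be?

1458.56 thousand dollars

Each contributed unit returns 3.440 to the group as a whole (0.43 to each of 8 players), which exceeds 1, so the social optimum is full contribution: group total = 3.440 × 424 = 1458.56.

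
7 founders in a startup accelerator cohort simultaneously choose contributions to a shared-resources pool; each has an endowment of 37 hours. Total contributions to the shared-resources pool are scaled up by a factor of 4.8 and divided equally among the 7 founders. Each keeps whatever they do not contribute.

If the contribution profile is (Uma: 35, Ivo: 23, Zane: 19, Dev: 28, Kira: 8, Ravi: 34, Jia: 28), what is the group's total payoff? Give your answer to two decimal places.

Total contributed: 35 + 23 + 19 + 28 + 8 + 34 + 28 = 175; total kept: 7 × 37 − 175 = 84.
The shared-resources pool pays out 4.8 × 175 = 840.00 in aggregate.
Group total = 84 + 840.00 = 924.00.

924.00 hours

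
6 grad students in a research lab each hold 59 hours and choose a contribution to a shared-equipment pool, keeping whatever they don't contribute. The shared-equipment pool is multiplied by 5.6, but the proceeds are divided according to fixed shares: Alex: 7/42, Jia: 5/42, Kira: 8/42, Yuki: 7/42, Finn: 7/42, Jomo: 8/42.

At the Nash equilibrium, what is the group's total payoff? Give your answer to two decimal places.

Player j's private return per contributed unit is 5.6 × (j's share). Contributing is weakly dominant for j when that share is at least 1/5.6 = 0.1786, and contributing 0 is dominant otherwise.
Kira and Jomo are above the threshold, contributing 59 each; the remaining 4 contribute 0. Total contributed: 118.
The shared-equipment pool pays out 5.6 × 118 = 660.80 in total (split across the unequal shares, but the aggregate is all that matters for the group sum).
The 4 free-riders keep 59 each, adding 236. Group total = 236 + 660.80 = 896.80.

896.80 hours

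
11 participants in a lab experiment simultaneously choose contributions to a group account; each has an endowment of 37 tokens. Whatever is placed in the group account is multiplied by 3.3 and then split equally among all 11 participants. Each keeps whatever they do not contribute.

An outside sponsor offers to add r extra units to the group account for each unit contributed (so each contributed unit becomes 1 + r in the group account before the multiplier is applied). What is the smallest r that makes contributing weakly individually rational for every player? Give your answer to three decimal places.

2.333

With matching at rate r, one contributed unit becomes (1 + r) in the group account and returns 3.3 × (1 + r) / 11 to the contributor.
Setting this equal to 1: 1 + r = 11/3.3 = 3.3333.
So the minimum matching rate is r = 3.3333 − 1 = 2.333.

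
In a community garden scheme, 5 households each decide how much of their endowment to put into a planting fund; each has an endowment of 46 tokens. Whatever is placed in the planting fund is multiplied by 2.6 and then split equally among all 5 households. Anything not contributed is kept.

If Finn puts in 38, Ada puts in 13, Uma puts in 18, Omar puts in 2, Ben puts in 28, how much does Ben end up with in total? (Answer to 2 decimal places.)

Total contributed: 38 + 13 + 18 + 2 + 28 = 99.
Each receives 2.6 × 99 / 5 = 51.48 from the planting fund.
Ben keeps 46 − 28 = 18, so Ben's payoff is 18 + 51.48 = 69.48.

69.48 tokens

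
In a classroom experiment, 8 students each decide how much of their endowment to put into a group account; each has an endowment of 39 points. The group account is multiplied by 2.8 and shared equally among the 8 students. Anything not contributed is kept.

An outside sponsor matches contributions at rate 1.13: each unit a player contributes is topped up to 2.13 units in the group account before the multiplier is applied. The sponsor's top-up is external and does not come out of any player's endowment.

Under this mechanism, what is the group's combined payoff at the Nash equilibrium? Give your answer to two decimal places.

Even with the mechanism, each unit contributed returns only 2.8 × 2.13 / 8 = 0.7455 per unit of net cost, so contributing nothing is still dominant.
Everyone keeps their endowment and the group total is 8 × 39 = 312.

312.00 points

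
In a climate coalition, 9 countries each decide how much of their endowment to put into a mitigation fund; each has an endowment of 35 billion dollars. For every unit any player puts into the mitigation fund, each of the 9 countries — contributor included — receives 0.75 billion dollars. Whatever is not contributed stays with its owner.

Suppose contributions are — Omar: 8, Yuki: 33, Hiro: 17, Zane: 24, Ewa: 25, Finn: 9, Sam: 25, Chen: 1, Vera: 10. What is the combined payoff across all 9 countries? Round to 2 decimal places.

1189.00 billion dollars

Total contributed: 8 + 33 + 17 + 24 + 25 + 9 + 25 + 1 + 10 = 152; total kept: 9 × 35 − 152 = 163.
The mitigation fund pays out 0.75 × 9 × 152 = 1026.00 in aggregate.
Group total = 163 + 1026.00 = 1189.00.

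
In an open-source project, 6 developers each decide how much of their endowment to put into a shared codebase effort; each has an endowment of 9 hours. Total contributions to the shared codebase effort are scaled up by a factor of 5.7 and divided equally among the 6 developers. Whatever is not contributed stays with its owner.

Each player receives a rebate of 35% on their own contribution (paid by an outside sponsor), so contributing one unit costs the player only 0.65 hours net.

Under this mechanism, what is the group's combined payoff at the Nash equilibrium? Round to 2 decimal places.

With the mechanism, a contributed unit returns (5.7/6) / 0.65 = 1.4615 per unit of net cost to the contributor — now above 1 — so contributing fully is weakly dominant for every player.
So the Nash equilibrium is full contribution by all 6; the group earns 6 × (9 × 0.35 + 5.7 × 9) = 326.70.

326.70 hours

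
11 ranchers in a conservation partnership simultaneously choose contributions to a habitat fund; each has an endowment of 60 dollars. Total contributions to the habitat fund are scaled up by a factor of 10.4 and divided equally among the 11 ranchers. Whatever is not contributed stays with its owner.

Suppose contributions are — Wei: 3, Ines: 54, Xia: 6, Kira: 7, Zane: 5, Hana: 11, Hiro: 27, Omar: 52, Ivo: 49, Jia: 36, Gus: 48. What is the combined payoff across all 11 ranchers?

Total contributed: 3 + 54 + 6 + 7 + 5 + 11 + 27 + 52 + 49 + 36 + 48 = 298; total kept: 11 × 60 − 298 = 362.
The habitat fund pays out 10.4 × 298 = 3099.20 in aggregate.
Group total = 362 + 3099.20 = 3461.20.

3461.20 dollars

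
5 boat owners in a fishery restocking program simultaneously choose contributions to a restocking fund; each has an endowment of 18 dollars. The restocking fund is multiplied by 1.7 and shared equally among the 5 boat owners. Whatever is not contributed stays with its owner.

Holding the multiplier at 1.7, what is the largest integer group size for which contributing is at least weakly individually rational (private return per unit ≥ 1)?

Private return per unit is 1.7/(group size), which is ≥ 1 whenever the group size is ≤ 1.7.
The largest such integer is 1.

1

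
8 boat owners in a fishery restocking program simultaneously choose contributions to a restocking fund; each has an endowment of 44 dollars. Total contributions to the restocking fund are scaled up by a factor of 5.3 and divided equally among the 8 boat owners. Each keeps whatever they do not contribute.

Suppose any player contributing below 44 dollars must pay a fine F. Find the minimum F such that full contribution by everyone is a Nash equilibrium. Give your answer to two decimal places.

Given the others contribute fully, the best deviation is to contribute 0 (any partial contribution still incurs the fine and gives up units whose private return 0.6625 is below 1).
Deviating from 44 to 0 saves 44 dollars but forfeits the deviator's share of the drop in the restocking fund: 5.3/8 × 44 = 29.15.
So the deviation gain is 44 − 29.15 = 14.85, and the fine must be at least 14.85 dollars to wipe it out.

14.85 dollars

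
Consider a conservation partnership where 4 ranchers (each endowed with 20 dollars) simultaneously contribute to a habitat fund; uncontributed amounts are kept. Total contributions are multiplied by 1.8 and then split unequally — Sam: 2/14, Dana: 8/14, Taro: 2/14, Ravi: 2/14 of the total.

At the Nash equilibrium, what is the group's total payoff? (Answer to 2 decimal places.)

96.00 dollars

A player with share s gets back 1.8·s per unit contributed, so full contribution is dominant for anyone with s > 1/1.8 = 0.5556 and zero contribution is dominant for anyone below.
Dana alone (share 8/14) is above the threshold, contributing 20; the remaining 3 contribute 0. Total contributed: 20.
The habitat fund pays out 1.8 × 20 = 36.00 in total (split across the unequal shares, but the aggregate is all that matters for the group sum).
The 3 free-riders keep 20 each, adding 60. Group total = 60 + 36.00 = 96.00.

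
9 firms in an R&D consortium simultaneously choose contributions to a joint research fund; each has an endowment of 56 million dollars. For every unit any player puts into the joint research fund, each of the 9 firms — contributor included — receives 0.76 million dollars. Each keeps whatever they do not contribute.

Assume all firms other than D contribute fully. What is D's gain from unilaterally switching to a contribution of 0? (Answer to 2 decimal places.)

Switching from a contribution of 56 to 0 lets D keep an extra 56 million dollars, but lowers the joint research fund by 56, which costs D their own share of that drop: 0.76 × 56 = 42.56.
Net gain = 56 − 42.56 = 13.44. The private return per contributed unit (0.76) is below 1, so free-riding is indeed the best response regardless of what the others do.

13.44 million dollars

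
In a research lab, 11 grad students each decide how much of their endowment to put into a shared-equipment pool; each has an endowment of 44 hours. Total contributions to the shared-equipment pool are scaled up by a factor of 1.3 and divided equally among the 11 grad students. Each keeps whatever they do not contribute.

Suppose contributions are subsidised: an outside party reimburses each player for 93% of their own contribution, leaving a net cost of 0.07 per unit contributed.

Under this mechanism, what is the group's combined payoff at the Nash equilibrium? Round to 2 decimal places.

The effective private return per unit is now (1.3/11) / 0.07 = 1.6883 > 1, so every player's dominant strategy flips to full contribution.
At the Nash equilibrium everyone contributes 44. Group total payoff = 11 × (44 × 0.93 + 1.3 × 44) = 1079.32.

1079.32 hours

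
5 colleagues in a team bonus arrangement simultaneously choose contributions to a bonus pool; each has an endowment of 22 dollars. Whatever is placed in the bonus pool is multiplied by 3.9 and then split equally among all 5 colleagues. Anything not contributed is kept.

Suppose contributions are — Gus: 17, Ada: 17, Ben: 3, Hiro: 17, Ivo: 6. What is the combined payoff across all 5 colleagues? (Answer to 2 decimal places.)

Total contributed: 17 + 17 + 3 + 17 + 6 = 60; total kept: 5 × 22 − 60 = 50.
The bonus pool pays out 3.9 × 60 = 234.00 in aggregate.
Group total = 50 + 234.00 = 284.00.

284.00 dollars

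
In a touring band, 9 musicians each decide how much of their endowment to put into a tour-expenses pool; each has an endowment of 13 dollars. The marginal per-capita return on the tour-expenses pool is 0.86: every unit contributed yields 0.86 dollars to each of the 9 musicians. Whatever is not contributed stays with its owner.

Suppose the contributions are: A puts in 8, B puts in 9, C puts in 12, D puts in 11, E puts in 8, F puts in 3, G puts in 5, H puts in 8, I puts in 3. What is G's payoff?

65.62 dollars

Total contributed: 8 + 9 + 12 + 11 + 8 + 3 + 5 + 8 + 3 = 67.
Each receives 0.86 × 67 = 57.62 from the tour-expenses pool.
G keeps 13 − 5 = 8, so G's payoff is 8 + 57.62 = 65.62.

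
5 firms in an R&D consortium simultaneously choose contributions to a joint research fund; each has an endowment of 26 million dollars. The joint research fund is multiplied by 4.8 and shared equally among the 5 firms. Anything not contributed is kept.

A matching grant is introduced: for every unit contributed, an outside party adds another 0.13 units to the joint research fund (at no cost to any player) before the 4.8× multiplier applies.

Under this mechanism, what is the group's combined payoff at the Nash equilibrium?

705.12 million dollars

The effective private return per unit is now 4.8 × 1.13 / 5 = 1.0848 > 1, so every player's dominant strategy flips to full contribution.
So the Nash equilibrium is full contribution by all 5; the group earns 4.8 × 1.13 × 130 = 705.12.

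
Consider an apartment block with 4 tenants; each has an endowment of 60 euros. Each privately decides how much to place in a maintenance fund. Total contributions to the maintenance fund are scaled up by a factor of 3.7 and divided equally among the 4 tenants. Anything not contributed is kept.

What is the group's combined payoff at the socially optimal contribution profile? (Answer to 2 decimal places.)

888.00 euros

Each contributed unit returns 3.700 to the group as a whole (0.9250 to each of 4 players), which exceeds 1, so the social optimum is full contribution: group total = 3.700 × 240 = 888.00.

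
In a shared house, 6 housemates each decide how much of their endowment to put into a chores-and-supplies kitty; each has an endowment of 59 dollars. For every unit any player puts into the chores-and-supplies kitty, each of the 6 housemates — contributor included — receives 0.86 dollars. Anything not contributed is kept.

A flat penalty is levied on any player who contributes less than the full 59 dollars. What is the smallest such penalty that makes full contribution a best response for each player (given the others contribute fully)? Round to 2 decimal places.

8.26 dollars

Given the others contribute fully, the best deviation is to contribute 0 (any partial contribution still incurs the fine and gives up units whose private return 0.86 is below 1).
Deviating from 59 to 0 saves 59 dollars but forfeits the deviator's share of the drop in the chores-and-supplies kitty: 0.86 × 59 = 50.74.
So the deviation gain is 59 − 50.74 = 8.26, and the fine must be at least 8.26 dollars to wipe it out.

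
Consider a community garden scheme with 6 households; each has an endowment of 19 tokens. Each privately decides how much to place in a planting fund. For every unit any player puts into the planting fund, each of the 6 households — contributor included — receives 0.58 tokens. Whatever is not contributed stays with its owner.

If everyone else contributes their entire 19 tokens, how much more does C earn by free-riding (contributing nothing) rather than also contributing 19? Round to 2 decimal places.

7.98 tokens

Switching from a contribution of 19 to 0 lets C keep an extra 19 tokens, but lowers the planting fund by 19, which costs C their own share of that drop: 0.58 × 19 = 11.02.
Net gain = 19 − 11.02 = 7.98. The private return per contributed unit (0.58) is below 1, so free-riding is indeed the best response regardless of what the others do.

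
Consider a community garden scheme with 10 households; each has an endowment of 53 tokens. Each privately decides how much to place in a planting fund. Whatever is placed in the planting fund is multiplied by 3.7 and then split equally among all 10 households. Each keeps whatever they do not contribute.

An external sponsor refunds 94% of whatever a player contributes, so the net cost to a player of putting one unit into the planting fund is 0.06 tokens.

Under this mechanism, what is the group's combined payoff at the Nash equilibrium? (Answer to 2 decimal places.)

With the mechanism, a contributed unit returns (3.7/10) / 0.06 = 6.1667 per unit of net cost to the contributor — now above 1 — so contributing fully is weakly dominant for every player.
At the Nash equilibrium everyone contributes 53. Group total payoff = 10 × (53 × 0.94 + 3.7 × 53) = 2459.20.

2459.20 tokens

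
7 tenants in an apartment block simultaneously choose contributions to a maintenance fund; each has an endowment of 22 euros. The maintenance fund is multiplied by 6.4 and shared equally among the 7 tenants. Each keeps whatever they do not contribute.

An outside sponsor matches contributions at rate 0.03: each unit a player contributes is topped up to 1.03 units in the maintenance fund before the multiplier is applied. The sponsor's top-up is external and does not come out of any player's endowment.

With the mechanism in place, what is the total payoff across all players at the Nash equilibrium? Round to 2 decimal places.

154.00 euros

Even with the mechanism, each unit contributed returns only 6.4 × 1.03 / 7 = 0.9417 per unit of net cost, so contributing nothing is still dominant.
At the Nash equilibrium no one contributes; group total payoff = 7 × 22 = 154.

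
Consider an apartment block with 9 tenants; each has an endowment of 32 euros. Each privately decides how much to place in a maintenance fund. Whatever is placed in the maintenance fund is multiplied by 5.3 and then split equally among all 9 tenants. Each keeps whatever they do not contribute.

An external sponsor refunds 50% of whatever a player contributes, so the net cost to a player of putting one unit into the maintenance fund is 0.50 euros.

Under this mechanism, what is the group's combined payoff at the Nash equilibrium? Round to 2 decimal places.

1670.40 euros

The effective private return per unit is now (5.3/9) / 0.50 = 1.1778 > 1, so every player's dominant strategy flips to full contribution.
At the Nash equilibrium everyone contributes 32. Group total payoff = 9 × (32 × 0.50 + 5.3 × 32) = 1670.40.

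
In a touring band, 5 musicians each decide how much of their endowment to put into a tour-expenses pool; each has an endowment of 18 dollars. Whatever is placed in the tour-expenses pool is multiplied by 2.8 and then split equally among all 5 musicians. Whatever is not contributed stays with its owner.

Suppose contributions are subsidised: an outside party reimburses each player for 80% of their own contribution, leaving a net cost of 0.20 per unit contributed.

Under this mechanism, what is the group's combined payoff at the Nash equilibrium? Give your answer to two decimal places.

With the mechanism, a contributed unit returns (2.8/5) / 0.20 = 2.8000 per unit of net cost to the contributor — now above 1 — so contributing fully is weakly dominant for every player.
At the Nash equilibrium everyone contributes 18. Group total payoff = 5 × (18 × 0.80 + 2.8 × 18) = 324.00.

324.00 dollars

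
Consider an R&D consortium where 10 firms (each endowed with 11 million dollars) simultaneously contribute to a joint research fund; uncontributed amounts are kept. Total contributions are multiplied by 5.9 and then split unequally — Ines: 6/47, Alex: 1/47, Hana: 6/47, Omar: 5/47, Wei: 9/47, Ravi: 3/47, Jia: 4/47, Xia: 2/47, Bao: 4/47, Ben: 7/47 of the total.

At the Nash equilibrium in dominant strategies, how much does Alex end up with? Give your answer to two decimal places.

Each unit j contributes comes back to j as 5.9 × (j's share), so j prefers to contribute only if that share exceeds 1/5.9 = 0.1695; otherwise keeping the unit dominates.
The only share above 0.1695 is Wei's 9/47, contributing 11; the remaining 9 contribute 0. Total contributed: 11.
Alex keeps 11 and receives 5.9 × 11 × 1/47 = 1.38 from the joint research fund, for a payoff of 12.38.

12.38 million dollars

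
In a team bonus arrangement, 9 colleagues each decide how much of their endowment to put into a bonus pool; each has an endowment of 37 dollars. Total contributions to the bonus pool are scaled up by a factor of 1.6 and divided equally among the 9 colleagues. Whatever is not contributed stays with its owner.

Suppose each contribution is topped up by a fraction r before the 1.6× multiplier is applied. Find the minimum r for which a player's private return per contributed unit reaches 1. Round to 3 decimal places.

With matching at rate r, one contributed unit becomes (1 + r) in the bonus pool and returns 1.6 × (1 + r) / 9 to the contributor.
Setting this equal to 1: 1 + r = 9/1.6 = 5.6250.
So the minimum matching rate is r = 5.6250 − 1 = 4.625.

4.625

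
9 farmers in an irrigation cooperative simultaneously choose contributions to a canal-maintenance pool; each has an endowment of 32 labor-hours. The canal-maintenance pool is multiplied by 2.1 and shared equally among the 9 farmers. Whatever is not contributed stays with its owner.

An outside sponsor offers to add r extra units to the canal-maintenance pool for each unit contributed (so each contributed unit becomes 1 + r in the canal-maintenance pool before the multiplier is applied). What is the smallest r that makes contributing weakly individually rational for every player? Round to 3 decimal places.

3.286

With matching at rate r, one contributed unit becomes (1 + r) in the canal-maintenance pool and returns 2.1 × (1 + r) / 9 to the contributor.
Setting this equal to 1: 1 + r = 9/2.1 = 4.2857.
So the minimum matching rate is r = 4.2857 − 1 = 3.286.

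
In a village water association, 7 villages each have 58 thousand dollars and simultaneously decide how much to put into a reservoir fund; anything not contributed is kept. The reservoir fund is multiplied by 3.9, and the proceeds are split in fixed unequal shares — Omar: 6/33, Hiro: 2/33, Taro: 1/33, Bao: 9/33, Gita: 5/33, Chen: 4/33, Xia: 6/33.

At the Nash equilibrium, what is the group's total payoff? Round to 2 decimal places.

Each unit j contributes comes back to j as 3.9 × (j's share), so j prefers to contribute only if that share exceeds 1/3.9 = 0.2564; otherwise keeping the unit dominates.
Bao alone (share 9/33) is above the threshold, contributing 58; the remaining 6 contribute 0. Total contributed: 58.
The reservoir fund pays out 3.9 × 58 = 226.20 in total (split across the unequal shares, but the aggregate is all that matters for the group sum).
The 6 free-riders keep 58 each, adding 348. Group total = 348 + 226.20 = 574.20.

574.20 thousand dollars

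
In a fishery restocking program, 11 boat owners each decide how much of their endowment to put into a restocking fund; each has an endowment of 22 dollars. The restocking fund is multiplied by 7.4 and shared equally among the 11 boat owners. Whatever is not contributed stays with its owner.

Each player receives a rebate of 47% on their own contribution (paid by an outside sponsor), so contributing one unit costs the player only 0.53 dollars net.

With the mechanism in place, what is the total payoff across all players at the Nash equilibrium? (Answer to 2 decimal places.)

1904.54 dollars

Under the mechanism each unit contributed yields (7.4/11) / 0.53 = 1.2693 back to its contributor per unit of net cost, which exceeds 1, making full contribution the dominant choice for everyone.
So the Nash equilibrium is full contribution by all 11; the group earns 11 × (22 × 0.47 + 7.4 × 22) = 1904.54.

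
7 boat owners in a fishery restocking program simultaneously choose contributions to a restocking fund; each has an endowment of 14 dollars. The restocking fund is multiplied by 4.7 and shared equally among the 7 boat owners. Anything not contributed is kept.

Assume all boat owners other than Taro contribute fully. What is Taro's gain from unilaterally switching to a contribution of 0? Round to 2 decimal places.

Switching from a contribution of 14 to 0 lets Taro keep an extra 14 dollars, but lowers the restocking fund by 14, which costs Taro their own share of that drop: 4.7/7 × 14 = 9.40.
Net gain = 14 − 9.40 = 4.60. The private return per contributed unit (0.6714) is below 1, so free-riding is indeed the best response regardless of what the others do.

4.60 dollars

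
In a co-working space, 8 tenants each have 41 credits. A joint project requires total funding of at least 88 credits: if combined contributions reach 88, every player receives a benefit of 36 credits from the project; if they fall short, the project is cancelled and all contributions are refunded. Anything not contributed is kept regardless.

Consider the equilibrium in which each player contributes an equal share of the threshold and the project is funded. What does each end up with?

Equal share of the threshold: 88/8 = 11.
At this profile no one gains by cutting their contribution: any cut drops the total below 88, the project is cancelled, contributions are refunded, and the deviator ends with 41, which is less than 41 − 11 + 36 = 66. Contributing more than 11 just wastes the excess. So contributing exactly 11 is a best response.
Each player's payoff: 41 − 11 + 36 = 66.

66 credits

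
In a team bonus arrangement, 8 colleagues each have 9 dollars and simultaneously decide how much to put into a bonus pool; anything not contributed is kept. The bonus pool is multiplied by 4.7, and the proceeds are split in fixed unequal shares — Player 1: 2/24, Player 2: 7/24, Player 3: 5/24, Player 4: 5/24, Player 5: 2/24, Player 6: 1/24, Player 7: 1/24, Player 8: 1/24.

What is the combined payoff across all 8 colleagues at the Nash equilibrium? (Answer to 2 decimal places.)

A player with share s gets back 4.7·s per unit contributed, so full contribution is dominant for anyone with s > 1/4.7 = 0.2128 and zero contribution is dominant for anyone below.
Player 2 alone (share 7/24) is above the threshold, contributing 9; the remaining 7 contribute 0. Total contributed: 9.
The bonus pool pays out 4.7 × 9 = 42.30 in total (split across the unequal shares, but the aggregate is all that matters for the group sum).
The 7 free-riders keep 9 each, adding 63. Group total = 63 + 42.30 = 105.30.

105.30 dollars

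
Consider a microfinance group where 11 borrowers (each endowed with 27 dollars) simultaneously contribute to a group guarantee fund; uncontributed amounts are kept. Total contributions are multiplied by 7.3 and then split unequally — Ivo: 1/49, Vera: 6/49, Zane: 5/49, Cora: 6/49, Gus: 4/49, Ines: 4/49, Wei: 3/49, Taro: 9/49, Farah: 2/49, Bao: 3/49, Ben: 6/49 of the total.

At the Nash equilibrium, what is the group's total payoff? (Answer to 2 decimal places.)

467.10 dollars

A player with share s gets back 7.3·s per unit contributed, so full contribution is dominant for anyone with s > 1/7.3 = 0.1370 and zero contribution is dominant for anyone below.
The only share above 0.1370 is Taro's 9/49, contributing 27; the remaining 10 contribute 0. Total contributed: 27.
The group guarantee fund pays out 7.3 × 27 = 197.10 in total (split across the unequal shares, but the aggregate is all that matters for the group sum).
The 10 free-riders keep 27 each, adding 270. Group total = 270 + 197.10 = 467.10.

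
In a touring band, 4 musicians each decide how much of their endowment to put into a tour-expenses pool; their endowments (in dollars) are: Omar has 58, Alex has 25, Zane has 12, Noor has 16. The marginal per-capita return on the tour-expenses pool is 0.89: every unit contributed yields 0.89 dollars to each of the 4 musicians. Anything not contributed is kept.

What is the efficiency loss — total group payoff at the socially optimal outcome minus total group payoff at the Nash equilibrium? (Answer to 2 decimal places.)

284.16 dollars

The private return per contributed unit is 0.89 < 1 for everyone, so the Nash equilibrium is zero contribution and the group total is Σ E_j = 58 + 25 + 12 + 16 = 111.
Each contributed unit returns 3.560 to the group, so the social optimum is full contribution by everyone: group total = 3.560 × 111 = 395.16.
Efficiency loss = (3.560 − 1) × 111 = 284.16.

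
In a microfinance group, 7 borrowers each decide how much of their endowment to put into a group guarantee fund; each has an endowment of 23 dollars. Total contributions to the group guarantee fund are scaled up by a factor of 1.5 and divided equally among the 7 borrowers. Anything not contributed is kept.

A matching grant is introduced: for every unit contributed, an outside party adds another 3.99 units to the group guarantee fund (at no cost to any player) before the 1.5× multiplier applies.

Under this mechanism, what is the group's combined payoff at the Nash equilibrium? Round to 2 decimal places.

Under the mechanism each unit contributed yields 1.5 × 4.99 / 7 = 1.0693 back to its contributor per unit of net cost, which exceeds 1, making full contribution the dominant choice for everyone.
So the Nash equilibrium is full contribution by all 7; the group earns 1.5 × 4.99 × 161 = 1205.09.

1205.09 dollars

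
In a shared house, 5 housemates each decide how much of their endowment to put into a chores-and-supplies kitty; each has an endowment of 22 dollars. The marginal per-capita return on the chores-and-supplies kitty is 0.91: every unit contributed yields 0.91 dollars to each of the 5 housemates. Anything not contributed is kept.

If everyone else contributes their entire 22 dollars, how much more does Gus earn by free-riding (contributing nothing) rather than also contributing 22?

1.98 dollars

Switching from a contribution of 22 to 0 lets Gus keep an extra 22 dollars, but lowers the chores-and-supplies kitty by 22, which costs Gus their own share of that drop: 0.91 × 22 = 20.02.
Net gain = 22 − 20.02 = 1.98. The private return per contributed unit (0.91) is below 1, so free-riding is indeed the best response regardless of what the others do.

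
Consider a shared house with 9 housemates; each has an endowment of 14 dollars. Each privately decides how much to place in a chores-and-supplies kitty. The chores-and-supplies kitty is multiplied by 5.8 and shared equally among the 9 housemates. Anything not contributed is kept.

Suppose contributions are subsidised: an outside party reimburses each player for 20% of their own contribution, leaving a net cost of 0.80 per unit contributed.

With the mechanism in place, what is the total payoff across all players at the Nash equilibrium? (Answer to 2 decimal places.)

Even with the mechanism, each unit contributed returns only (5.8/9) / 0.80 = 0.8056 per unit of net cost, so contributing nothing is still dominant.
Everyone keeps their endowment and the group total is 9 × 14 = 126.

126.00 dollars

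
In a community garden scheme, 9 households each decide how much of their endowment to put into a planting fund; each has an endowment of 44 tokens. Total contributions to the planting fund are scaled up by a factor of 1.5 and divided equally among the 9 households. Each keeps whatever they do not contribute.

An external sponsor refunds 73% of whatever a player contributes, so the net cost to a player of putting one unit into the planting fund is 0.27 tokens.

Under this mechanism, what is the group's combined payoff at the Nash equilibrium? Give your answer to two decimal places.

396.00 tokens

Even with the mechanism, each unit contributed returns only (1.5/9) / 0.27 = 0.6173 per unit of net cost, so contributing nothing is still dominant.
Everyone keeps their endowment and the group total is 9 × 44 = 396.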